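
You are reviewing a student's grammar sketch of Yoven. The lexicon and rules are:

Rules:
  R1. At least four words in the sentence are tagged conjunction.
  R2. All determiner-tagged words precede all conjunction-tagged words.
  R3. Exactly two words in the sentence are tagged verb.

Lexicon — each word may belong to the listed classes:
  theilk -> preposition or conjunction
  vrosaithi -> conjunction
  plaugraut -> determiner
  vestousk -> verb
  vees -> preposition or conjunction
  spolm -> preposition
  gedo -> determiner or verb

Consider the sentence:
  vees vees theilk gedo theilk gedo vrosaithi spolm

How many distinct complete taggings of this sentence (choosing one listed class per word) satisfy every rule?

5

Candidates per position — 1:vees {preposition,conjunction}; 2:vees {preposition,conjunction}; 3:theilk {preposition,conjunction}; 4:gedo {determiner,verb}; 5:theilk {preposition,conjunction}; 6:gedo {determiner,verb}; 7:vrosaithi {conjunction}; 8:spolm {preposition}.
There are 64 candidate sequences in total.
The sequences that satisfy every rule: preposition conjunction conjunction verb conjunction verb conjunction preposition; conjunction preposition conjunction verb conjunction verb conjunction preposition; conjunction conjunction preposition verb conjunction verb conjunction preposition; conjunction conjunction conjunction verb preposition verb conjunction preposition; conjunction conjunction conjunction verb conjunction verb conjunction preposition.
Count = 5.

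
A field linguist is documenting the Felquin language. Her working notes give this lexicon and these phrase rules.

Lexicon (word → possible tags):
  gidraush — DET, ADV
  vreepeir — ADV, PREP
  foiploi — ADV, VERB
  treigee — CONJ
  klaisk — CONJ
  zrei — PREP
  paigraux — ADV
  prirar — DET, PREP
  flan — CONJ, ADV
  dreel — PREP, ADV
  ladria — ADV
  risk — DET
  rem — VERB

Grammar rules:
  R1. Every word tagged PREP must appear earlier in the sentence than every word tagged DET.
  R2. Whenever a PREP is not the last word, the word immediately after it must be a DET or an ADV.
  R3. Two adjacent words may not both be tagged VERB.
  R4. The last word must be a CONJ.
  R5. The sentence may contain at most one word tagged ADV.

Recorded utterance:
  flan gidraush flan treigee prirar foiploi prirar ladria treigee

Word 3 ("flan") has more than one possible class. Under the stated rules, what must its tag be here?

CONJ

Candidates per position — 1:flan {CONJ,ADV}; 2:gidraush {DET,ADV}; 3:flan {CONJ,ADV}; 4:treigee {CONJ}; 5:prirar {DET,PREP}; 6:foiploi {ADV,VERB}; 7:prirar {DET,PREP}; 8:ladria {ADV}; 9:treigee {CONJ}.
Position 1: ADV is ruled out by rule 5; that leaves CONJ.
Position 2: ADV is ruled out by rule 5; that leaves DET.
Position 3: ADV is ruled out by rule 5; that leaves CONJ.
Position 5: PREP is ruled out by rule 1; that leaves DET.
Position 6: ADV is ruled out by rule 5; that leaves VERB.
Position 7: PREP is ruled out by rule 1; that leaves DET.
That leaves exactly one tagging: CONJ DET CONJ CONJ DET VERB DET ADV CONJ.
Rule-by-rule: rule 1 ✓; rule 2 ✓; rule 3 ✓; rule 4 ✓; rule 5 ✓.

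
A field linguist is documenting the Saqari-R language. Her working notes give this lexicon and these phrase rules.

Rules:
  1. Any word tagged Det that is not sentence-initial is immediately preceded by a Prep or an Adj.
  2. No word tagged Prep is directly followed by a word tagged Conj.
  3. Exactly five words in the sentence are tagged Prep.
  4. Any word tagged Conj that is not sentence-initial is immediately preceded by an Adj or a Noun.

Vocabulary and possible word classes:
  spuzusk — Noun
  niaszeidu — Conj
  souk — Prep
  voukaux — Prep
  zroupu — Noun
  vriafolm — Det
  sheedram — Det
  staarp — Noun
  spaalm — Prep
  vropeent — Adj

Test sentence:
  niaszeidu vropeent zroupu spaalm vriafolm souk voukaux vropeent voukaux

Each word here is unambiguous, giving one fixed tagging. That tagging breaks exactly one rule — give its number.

Fixed tagging: Conj Adj Noun Prep Det Prep Prep Adj Prep.
Applying the rules: R1 ✓, R2 ✓, R3 ✗, R4 ✓.
Only rule 3 fails.

3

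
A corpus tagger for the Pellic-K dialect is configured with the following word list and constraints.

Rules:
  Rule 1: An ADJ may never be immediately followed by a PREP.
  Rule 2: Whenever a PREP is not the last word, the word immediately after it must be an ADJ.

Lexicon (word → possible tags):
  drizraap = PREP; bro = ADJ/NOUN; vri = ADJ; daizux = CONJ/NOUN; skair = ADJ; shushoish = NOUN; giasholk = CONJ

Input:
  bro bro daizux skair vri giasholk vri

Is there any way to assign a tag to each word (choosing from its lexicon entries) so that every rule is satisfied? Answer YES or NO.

YES

Candidates per position — 1:bro {ADJ,NOUN}; 2:bro {ADJ,NOUN}; 3:daizux {CONJ,NOUN}; 4:skair {ADJ}; 5:vri {ADJ}; 6:giasholk {CONJ}; 7:vri {ADJ}.
One satisfying assignment: NOUN NOUN CONJ ADJ ADJ CONJ ADJ.
Checking: rule 1 satisfied; rule 2 satisfied.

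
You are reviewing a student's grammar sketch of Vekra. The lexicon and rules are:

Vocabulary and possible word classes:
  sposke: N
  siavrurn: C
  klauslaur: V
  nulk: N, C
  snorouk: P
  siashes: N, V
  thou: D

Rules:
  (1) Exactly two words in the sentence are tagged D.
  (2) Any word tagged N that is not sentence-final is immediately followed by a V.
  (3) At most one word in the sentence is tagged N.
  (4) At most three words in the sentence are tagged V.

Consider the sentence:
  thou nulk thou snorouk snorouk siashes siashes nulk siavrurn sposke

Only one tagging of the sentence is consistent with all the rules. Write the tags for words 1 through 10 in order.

Candidates per position — 1:thou {D}; 2:nulk {N,C}; 3:thou {D}; 4:snorouk {P}; 5:snorouk {P}; 6:siashes {N,V}; 7:siashes {N,V}; 8:nulk {N,C}; 9:siavrurn {C}; 10:sposke {N}.
Position 2: tagging it N would leave rule 2 unsatisfiable, so it must be C.
Position 6: tagging it N would leave rule 3 unsatisfiable, so it must be V.
Position 7: tagging it N would leave rule 2 unsatisfiable, so it must be V.
Position 8: tagging it N would leave rule 2 unsatisfiable, so it must be C.
So the tagging must be: D C D P P V V C C N.
Check: rule 1 ok; rule 2 ok; rule 3 ok; rule 4 ok.

D C D P P V V C C N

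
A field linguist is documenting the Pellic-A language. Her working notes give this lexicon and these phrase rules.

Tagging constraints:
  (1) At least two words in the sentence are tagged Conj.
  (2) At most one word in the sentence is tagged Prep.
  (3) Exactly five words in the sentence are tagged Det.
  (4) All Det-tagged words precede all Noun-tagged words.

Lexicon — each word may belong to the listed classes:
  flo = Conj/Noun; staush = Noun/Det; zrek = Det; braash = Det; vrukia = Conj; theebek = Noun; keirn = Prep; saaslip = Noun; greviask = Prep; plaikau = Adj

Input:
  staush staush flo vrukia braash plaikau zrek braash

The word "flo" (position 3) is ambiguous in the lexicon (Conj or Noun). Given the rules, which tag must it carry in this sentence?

Candidates per position — 1:staush {Noun,Det}; 2:staush {Noun,Det}; 3:flo {Conj,Noun}; 4:vrukia {Conj}; 5:braash {Det}; 6:plaikau {Adj}; 7:zrek {Det}; 8:braash {Det}.
Word 1 cannot be Noun — rule 3 would then fail for every completion. It is Det.
Word 2 cannot be Noun — rule 3 would then fail for every completion. It is Det.
Word 3 cannot be Noun — rule 1 would then fail for every completion. It is Conj.
That leaves exactly one tagging: Det Det Conj Conj Det Adj Det Det.
Rule-by-rule: rule 1 ok; rule 2 ok; rule 3 ok; rule 4 ok.

Conj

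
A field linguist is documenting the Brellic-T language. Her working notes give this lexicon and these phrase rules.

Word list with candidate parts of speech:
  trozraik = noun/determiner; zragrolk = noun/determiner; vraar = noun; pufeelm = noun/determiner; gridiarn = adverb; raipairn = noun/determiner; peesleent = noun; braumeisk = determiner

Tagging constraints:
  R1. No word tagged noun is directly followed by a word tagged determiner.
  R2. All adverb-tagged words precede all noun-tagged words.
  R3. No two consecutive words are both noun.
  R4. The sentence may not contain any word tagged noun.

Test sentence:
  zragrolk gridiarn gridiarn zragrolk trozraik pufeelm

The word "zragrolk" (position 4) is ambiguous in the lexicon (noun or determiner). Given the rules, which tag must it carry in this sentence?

determiner

Candidates per position — 1:zragrolk {noun,determiner}; 2:gridiarn {adverb}; 3:gridiarn {adverb}; 4:zragrolk {noun,determiner}; 5:trozraik {noun,determiner}; 6:pufeelm {noun,determiner}.
At position 1, choosing noun makes rule 2 impossible to satisfy; hence determiner.
At position 4, choosing noun makes rule 4 impossible to satisfy; hence determiner.
At position 5, choosing noun makes rule 4 impossible to satisfy; hence determiner.
At position 6, choosing noun makes rule 4 impossible to satisfy; hence determiner.
The unique satisfying tagging is: determiner adverb adverb determiner determiner determiner.
Verifying each rule — rule 1 satisfied; rule 2 satisfied; rule 3 satisfied; rule 4 satisfied.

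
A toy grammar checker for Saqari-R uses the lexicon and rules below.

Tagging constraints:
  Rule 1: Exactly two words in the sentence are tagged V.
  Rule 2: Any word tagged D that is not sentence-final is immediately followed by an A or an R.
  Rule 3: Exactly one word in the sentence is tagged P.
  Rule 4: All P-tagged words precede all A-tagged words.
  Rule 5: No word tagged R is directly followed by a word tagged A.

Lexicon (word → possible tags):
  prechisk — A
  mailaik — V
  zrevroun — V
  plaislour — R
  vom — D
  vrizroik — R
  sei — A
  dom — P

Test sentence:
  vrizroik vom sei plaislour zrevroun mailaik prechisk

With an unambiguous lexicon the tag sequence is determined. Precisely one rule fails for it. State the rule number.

3

Fixed tagging: R D A R V V A.
Applying the rules: R1 ✓, R2 ✓, R3 ✗, R4 ✓, R5 ✓.
Only rule 3 fails.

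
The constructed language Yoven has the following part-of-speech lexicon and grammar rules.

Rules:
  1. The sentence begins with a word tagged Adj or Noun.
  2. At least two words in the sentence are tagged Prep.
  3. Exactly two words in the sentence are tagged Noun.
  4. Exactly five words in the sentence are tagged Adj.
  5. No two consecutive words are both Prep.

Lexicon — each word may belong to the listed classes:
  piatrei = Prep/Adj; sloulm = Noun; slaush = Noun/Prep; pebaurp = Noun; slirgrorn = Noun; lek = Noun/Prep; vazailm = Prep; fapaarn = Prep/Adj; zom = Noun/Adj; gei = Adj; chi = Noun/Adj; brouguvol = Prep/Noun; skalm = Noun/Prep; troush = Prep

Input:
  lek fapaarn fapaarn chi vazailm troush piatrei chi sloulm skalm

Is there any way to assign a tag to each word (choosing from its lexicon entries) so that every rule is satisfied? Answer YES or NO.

NO

Candidates per position — 1:lek {Noun,Prep}; 2:fapaarn {Prep,Adj}; 3:fapaarn {Prep,Adj}; 4:chi {Noun,Adj}; 5:vazailm {Prep}; 6:troush {Prep}; 7:piatrei {Prep,Adj}; 8:chi {Noun,Adj}; 9:sloulm {Noun}; 10:skalm {Noun,Prep}.
Rule 5 cannot be satisfied by any choice of tags from the lexicon.
So there is no consistent tagging.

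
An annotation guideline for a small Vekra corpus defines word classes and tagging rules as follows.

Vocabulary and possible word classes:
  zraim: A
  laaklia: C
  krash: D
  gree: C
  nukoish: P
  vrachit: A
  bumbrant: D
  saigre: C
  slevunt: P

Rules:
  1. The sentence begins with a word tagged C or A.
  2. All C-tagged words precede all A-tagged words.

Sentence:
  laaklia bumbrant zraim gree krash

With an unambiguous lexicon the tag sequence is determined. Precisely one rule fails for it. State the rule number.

2

Fixed tagging: C D A C D.
Rule check: R1 holds, R2 violated.
Only rule 2 fails.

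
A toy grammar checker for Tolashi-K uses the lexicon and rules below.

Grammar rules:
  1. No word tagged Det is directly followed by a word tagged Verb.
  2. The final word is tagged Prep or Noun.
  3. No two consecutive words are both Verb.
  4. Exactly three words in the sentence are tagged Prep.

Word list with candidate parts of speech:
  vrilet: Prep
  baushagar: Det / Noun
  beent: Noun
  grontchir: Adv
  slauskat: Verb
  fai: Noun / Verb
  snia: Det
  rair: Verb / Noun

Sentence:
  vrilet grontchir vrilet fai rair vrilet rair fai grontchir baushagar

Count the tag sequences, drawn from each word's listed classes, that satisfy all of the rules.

9

Candidates per position — 1:vrilet {Prep}; 2:grontchir {Adv}; 3:vrilet {Prep}; 4:fai {Noun,Verb}; 5:rair {Verb,Noun}; 6:vrilet {Prep}; 7:rair {Verb,Noun}; 8:fai {Noun,Verb}; 9:grontchir {Adv}; 10:baushagar {Det,Noun}.
There are 32 candidate sequences in total.
Checking each against the rules leaves 9 sequences.
Count = 9.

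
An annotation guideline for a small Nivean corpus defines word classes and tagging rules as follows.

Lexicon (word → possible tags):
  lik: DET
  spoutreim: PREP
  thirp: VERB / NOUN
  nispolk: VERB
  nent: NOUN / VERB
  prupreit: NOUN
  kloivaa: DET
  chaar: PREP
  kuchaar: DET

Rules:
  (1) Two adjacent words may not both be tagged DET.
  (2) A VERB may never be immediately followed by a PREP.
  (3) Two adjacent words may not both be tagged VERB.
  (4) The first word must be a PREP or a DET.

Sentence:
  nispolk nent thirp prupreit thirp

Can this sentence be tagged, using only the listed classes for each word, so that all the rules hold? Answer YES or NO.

NO

Candidates per position — 1:nispolk {VERB}; 2:nent {NOUN,VERB}; 3:thirp {VERB,NOUN}; 4:prupreit {NOUN}; 5:thirp {VERB,NOUN}.
Rule 4 cannot be satisfied by any choice of tags from the lexicon.
So there is no consistent tagging.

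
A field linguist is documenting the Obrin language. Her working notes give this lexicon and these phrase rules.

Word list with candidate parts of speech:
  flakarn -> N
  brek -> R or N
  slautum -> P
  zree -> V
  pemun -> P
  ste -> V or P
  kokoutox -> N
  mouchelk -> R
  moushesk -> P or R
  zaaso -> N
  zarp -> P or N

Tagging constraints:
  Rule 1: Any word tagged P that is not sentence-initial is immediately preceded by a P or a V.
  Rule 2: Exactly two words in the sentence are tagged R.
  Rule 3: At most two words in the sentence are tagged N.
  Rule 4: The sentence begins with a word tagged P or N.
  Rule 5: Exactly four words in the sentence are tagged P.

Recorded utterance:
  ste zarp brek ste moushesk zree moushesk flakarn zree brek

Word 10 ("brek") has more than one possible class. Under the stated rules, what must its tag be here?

Candidates per position — 1:ste {V,P}; 2:zarp {P,N}; 3:brek {R,N}; 4:ste {V,P}; 5:moushesk {P,R}; 6:zree {V}; 7:moushesk {P,R}; 8:flakarn {N}; 9:zree {V}; 10:brek {R,N}.
Word 1 cannot be V — rule 4 would then fail for every completion. It is P.
Word 4 cannot be P — rule 1 would then fail for every completion. It is V.
Word 5 cannot be R — rule 5 would then fail for every completion. It is P.
Word 7 cannot be R — rule 5 would then fail for every completion. It is P.
Word 10 cannot be N — rule 2 would then fail for every completion. It is R.
Word 2 cannot be N — rule 5 would then fail for every completion. It is P.
Word 3 cannot be N — rule 2 would then fail for every completion. It is R.
The only consistent sequence is: P P R V P V P N V R.
Check: rule 1 ✓; rule 2 ✓; rule 3 ✓; rule 4 ✓; rule 5 ✓.

R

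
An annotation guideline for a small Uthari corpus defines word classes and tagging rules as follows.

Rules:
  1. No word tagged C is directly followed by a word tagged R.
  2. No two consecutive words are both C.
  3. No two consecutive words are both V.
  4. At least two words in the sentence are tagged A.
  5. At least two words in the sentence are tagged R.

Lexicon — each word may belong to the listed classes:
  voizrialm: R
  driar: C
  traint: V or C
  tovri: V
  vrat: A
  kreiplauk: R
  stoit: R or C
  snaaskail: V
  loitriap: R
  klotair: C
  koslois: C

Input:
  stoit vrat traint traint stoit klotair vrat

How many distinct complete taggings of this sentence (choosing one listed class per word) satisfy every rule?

1

Candidates per position — 1:stoit {R,C}; 2:vrat {A}; 3:traint {V,C}; 4:traint {V,C}; 5:stoit {R,C}; 6:klotair {C}; 7:vrat {A}.
There are 16 candidate sequences in total.
The sequences that satisfy every rule: R A C V R C A.
Count = 1.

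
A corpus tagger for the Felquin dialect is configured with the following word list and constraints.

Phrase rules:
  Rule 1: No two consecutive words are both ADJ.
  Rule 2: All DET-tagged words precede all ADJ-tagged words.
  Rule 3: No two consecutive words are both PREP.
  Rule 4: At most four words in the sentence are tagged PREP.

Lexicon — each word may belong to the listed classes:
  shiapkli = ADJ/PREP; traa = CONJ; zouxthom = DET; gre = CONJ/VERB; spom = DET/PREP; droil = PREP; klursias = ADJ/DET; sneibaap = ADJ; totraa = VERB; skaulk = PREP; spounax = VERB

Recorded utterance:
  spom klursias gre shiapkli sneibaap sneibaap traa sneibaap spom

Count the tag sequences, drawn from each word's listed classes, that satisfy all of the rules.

Candidates per position — 1:spom {DET,PREP}; 2:klursias {ADJ,DET}; 3:gre {CONJ,VERB}; 4:shiapkli {ADJ,PREP}; 5:sneibaap {ADJ}; 6:sneibaap {ADJ}; 7:traa {CONJ}; 8:sneibaap {ADJ}; 9:spom {DET,PREP}.
There are 32 candidate sequences in total.
Rule 1 cannot be satisfied by any choice of tags from the lexicon.
So there is no consistent tagging.
Count = 0.

0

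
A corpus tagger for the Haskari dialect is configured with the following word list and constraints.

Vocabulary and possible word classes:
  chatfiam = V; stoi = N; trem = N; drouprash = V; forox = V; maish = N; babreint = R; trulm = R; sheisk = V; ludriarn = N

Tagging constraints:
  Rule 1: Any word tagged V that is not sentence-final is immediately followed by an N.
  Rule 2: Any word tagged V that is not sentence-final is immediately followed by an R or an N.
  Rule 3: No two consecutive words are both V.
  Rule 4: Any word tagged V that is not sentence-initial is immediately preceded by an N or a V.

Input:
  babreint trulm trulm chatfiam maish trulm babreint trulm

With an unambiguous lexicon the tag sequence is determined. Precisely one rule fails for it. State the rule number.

4

Fixed tagging: R R R V N R R R.
Checking each rule: R1 holds, R2 holds, R3 holds, R4 violated.
Only rule 4 fails.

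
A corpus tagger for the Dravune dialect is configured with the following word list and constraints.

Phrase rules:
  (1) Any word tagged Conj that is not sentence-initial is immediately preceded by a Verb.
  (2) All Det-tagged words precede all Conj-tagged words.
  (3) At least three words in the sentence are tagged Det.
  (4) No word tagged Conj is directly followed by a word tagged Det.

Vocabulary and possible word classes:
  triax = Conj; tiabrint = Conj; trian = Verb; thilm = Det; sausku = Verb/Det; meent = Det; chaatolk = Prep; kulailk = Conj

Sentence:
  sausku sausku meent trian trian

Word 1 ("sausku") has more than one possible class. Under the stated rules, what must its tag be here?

Candidates per position — 1:sausku {Verb,Det}; 2:sausku {Verb,Det}; 3:meent {Det}; 4:trian {Verb}; 5:trian {Verb}.
At position 1, choosing Verb makes rule 3 impossible to satisfy; hence Det.
At position 2, choosing Verb makes rule 3 impossible to satisfy; hence Det.
So the tagging must be: Det Det Det Verb Verb.
Check: rule 1 ✓; rule 2 ✓; rule 3 ✓; rule 4 ✓.

Det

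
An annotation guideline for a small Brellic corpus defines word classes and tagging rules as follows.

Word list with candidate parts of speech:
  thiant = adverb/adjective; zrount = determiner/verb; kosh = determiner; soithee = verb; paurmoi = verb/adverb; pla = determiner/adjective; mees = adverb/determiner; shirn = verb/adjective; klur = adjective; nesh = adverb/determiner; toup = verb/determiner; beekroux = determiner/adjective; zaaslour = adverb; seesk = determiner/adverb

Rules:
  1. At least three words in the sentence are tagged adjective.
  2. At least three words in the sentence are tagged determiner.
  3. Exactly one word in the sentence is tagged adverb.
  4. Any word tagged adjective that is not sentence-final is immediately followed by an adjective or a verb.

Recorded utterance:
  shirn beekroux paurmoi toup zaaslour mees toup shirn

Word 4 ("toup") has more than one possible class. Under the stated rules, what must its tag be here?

determiner

Candidates per position — 1:shirn {verb,adjective}; 2:beekroux {determiner,adjective}; 3:paurmoi {verb,adverb}; 4:toup {verb,determiner}; 5:zaaslour {adverb}; 6:mees {adverb,determiner}; 7:toup {verb,determiner}; 8:shirn {verb,adjective}.
At position 1, choosing verb makes rule 1 impossible to satisfy; hence adjective.
At position 2, choosing determiner makes rule 1 impossible to satisfy; hence adjective.
At position 3, choosing adverb makes rule 3 impossible to satisfy; hence verb.
At position 4, choosing verb makes rule 2 impossible to satisfy; hence determiner.
At position 6, choosing adverb makes rule 2 impossible to satisfy; hence determiner.
At position 7, choosing verb makes rule 2 impossible to satisfy; hence determiner.
At position 8, choosing verb makes rule 1 impossible to satisfy; hence adjective.
So the tagging must be: adjective adjective verb determiner adverb determiner determiner adjective.
Check: rule 1 ok; rule 2 ok; rule 3 ok; rule 4 ok.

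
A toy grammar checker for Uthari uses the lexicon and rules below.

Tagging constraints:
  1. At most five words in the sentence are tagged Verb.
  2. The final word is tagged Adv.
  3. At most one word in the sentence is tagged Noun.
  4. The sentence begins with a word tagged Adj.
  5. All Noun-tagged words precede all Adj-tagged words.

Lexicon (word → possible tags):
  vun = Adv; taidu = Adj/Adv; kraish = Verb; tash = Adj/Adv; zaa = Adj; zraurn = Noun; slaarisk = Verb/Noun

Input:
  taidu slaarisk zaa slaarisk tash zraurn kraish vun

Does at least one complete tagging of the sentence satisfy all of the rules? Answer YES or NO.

Candidates per position — 1:taidu {Adj,Adv}; 2:slaarisk {Verb,Noun}; 3:zaa {Adj}; 4:slaarisk {Verb,Noun}; 5:tash {Adj,Adv}; 6:zraurn {Noun}; 7:kraish {Verb}; 8:vun {Adv}.
Rule 5 cannot be satisfied by any choice of tags from the lexicon.
So there is no consistent tagging.

NO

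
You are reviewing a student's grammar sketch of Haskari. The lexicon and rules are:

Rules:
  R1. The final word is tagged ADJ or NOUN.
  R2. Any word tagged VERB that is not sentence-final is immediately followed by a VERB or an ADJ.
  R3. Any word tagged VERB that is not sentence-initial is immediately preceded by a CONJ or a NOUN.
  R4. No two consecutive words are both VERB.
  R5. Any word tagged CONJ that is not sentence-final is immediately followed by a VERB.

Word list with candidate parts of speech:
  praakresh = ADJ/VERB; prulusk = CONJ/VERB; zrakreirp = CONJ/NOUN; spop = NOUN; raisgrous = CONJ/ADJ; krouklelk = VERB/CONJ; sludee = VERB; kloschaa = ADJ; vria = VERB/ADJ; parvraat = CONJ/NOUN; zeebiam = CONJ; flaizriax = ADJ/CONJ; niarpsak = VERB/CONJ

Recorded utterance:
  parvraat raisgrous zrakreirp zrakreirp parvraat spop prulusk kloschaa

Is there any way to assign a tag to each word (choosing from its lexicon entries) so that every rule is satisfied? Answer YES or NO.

Candidates per position — 1:parvraat {CONJ,NOUN}; 2:raisgrous {CONJ,ADJ}; 3:zrakreirp {CONJ,NOUN}; 4:zrakreirp {CONJ,NOUN}; 5:parvraat {CONJ,NOUN}; 6:spop {NOUN}; 7:prulusk {CONJ,VERB}; 8:kloschaa {ADJ}.
One satisfying assignment: NOUN ADJ NOUN NOUN NOUN NOUN VERB ADJ.
Checking: rule 1 satisfied; rule 2 satisfied; rule 3 satisfied; rule 4 satisfied; rule 5 satisfied.

YES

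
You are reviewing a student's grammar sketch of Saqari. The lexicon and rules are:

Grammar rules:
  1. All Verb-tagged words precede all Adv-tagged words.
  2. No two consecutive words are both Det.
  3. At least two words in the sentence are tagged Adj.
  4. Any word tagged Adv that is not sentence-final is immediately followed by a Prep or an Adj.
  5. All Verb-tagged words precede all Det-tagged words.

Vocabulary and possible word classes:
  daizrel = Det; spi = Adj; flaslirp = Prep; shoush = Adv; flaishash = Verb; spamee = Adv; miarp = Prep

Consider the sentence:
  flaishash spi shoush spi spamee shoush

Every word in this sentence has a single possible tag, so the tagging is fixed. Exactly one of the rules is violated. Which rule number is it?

4

Fixed tagging: Verb Adj Adv Adj Adv Adv.
Checking each rule: R1 pass, R2 pass, R3 pass, R4 fail, R5 pass.
Only rule 4 fails.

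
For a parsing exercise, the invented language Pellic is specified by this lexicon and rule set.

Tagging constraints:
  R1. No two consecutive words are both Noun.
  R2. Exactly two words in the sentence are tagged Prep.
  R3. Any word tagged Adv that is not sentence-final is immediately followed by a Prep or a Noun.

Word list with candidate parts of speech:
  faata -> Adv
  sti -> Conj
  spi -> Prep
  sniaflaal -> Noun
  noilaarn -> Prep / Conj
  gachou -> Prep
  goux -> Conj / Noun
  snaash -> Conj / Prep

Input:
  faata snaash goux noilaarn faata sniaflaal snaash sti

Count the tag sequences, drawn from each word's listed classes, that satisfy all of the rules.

4

Candidates per position — 1:faata {Adv}; 2:snaash {Conj,Prep}; 3:goux {Conj,Noun}; 4:noilaarn {Prep,Conj}; 5:faata {Adv}; 6:sniaflaal {Noun}; 7:snaash {Conj,Prep}; 8:sti {Conj}.
There are 16 candidate sequences in total.
The sequences that satisfy every rule: Adv Prep Conj Prep Adv Noun Conj Conj; Adv Prep Conj Conj Adv Noun Prep Conj; Adv Prep Noun Prep Adv Noun Conj Conj; Adv Prep Noun Conj Adv Noun Prep Conj.
Count = 4.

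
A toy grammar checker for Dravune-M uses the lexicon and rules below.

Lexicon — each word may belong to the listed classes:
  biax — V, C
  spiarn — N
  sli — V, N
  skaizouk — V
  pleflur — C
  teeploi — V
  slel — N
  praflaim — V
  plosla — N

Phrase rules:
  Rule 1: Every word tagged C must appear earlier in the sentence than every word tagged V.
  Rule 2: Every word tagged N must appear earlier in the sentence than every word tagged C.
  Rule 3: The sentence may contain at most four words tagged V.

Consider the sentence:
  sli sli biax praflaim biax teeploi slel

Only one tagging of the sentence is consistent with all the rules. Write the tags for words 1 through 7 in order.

Candidates per position — 1:sli {V,N}; 2:sli {V,N}; 3:biax {V,C}; 4:praflaim {V}; 5:biax {V,C}; 6:teeploi {V}; 7:slel {N}.
Position 3: tagging it C would leave rule 2 unsatisfiable, so it must be V.
Position 5: tagging it C would leave rule 1 unsatisfiable, so it must be V.
Position 1: tagging it V would leave rule 3 unsatisfiable, so it must be N.
Position 2: tagging it V would leave rule 3 unsatisfiable, so it must be N.
The only consistent sequence is: N N V V V V N.
Rule-by-rule: rule 1 ✓; rule 2 ✓; rule 3 ✓.

N N V V V V N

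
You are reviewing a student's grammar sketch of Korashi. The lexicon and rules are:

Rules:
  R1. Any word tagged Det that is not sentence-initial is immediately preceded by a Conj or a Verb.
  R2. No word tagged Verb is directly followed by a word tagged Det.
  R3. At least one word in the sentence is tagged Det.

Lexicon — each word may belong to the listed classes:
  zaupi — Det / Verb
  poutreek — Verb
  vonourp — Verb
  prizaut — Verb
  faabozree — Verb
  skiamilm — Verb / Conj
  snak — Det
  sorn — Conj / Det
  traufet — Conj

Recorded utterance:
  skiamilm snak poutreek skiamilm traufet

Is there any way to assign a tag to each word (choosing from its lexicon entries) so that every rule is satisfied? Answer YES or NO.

YES

Candidates per position — 1:skiamilm {Verb,Conj}; 2:snak {Det}; 3:poutreek {Verb}; 4:skiamilm {Verb,Conj}; 5:traufet {Conj}.
One satisfying assignment: Conj Det Verb Verb Conj.
Check: rule 1 ✓; rule 2 ✓; rule 3 ✓.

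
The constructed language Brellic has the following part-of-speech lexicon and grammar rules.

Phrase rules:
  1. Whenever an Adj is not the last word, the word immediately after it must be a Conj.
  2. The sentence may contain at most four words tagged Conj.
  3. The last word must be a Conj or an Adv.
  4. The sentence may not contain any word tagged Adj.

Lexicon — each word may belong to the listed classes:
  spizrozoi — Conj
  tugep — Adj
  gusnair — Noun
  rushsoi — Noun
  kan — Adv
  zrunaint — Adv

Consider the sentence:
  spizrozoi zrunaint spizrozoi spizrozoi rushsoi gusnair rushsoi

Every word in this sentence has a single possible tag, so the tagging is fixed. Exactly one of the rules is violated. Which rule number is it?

Fixed tagging: Conj Adv Conj Conj Noun Noun Noun.
Checking each rule: R1 ✓, R2 ✓, R3 ✗, R4 ✓.
Only rule 3 fails.

3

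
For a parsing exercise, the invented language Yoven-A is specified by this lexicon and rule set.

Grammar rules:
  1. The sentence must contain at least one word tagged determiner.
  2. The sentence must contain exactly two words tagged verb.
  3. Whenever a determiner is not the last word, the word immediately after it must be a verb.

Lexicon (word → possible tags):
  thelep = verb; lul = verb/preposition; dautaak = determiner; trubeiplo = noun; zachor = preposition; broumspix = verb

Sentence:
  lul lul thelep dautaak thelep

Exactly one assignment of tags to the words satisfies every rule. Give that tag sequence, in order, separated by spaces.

Candidates per position — 1:lul {verb,preposition}; 2:lul {verb,preposition}; 3:thelep {verb}; 4:dautaak {determiner}; 5:thelep {verb}.
Word 1 cannot be verb — rule 2 would then fail for every completion. It is preposition.
Word 2 cannot be verb — rule 2 would then fail for every completion. It is preposition.
That leaves exactly one tagging: preposition preposition verb determiner verb.
Check: rule 1 ok; rule 2 ok; rule 3 ok.

preposition preposition verb determiner verb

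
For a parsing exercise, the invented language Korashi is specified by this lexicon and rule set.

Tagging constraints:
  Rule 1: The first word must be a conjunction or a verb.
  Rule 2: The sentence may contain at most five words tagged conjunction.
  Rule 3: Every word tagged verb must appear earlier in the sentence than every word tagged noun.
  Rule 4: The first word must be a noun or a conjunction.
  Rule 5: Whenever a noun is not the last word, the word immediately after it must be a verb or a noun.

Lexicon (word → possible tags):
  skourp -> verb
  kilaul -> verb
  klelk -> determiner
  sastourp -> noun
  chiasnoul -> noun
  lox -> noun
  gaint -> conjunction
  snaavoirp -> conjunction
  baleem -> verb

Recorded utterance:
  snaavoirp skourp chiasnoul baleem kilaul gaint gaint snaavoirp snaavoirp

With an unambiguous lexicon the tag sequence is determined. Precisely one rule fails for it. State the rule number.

Fixed tagging: conjunction verb noun verb verb conjunction conjunction conjunction conjunction.
Rule check: R1 pass, R2 pass, R3 fail, R4 pass, R5 pass.
Only rule 3 fails.

3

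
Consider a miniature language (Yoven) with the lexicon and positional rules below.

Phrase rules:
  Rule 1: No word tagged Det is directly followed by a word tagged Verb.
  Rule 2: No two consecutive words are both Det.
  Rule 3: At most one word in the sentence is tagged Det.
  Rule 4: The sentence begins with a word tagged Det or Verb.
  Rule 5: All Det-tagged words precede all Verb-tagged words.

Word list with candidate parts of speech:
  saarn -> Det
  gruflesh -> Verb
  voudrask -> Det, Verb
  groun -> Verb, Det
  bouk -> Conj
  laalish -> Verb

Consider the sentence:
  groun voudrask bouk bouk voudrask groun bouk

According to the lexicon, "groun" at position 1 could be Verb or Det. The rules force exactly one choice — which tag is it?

Verb

Candidates per position — 1:groun {Verb,Det}; 2:voudrask {Det,Verb}; 3:bouk {Conj}; 4:bouk {Conj}; 5:voudrask {Det,Verb}; 6:groun {Verb,Det}; 7:bouk {Conj}.
Position 1: the remaining choice is settled jointly with positions 2, 5, 6 — only Verb at position 1 is part of a tagging that satisfies every rule.
The only consistent sequence is: Verb Verb Conj Conj Verb Verb Conj.
Rule-by-rule: rule 1 holds; rule 2 holds; rule 3 holds; rule 4 holds; rule 5 holds.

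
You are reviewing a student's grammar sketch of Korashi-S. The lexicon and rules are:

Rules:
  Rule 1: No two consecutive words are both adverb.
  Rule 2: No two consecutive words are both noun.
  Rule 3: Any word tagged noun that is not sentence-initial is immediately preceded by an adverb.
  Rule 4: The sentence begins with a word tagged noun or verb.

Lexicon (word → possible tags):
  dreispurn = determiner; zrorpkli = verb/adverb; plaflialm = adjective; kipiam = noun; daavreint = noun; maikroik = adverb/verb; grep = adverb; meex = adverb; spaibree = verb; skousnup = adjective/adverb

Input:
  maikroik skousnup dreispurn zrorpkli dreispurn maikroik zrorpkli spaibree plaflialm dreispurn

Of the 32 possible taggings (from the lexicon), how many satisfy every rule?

12

Candidates per position — 1:maikroik {adverb,verb}; 2:skousnup {adjective,adverb}; 3:dreispurn {determiner}; 4:zrorpkli {verb,adverb}; 5:dreispurn {determiner}; 6:maikroik {adverb,verb}; 7:zrorpkli {verb,adverb}; 8:spaibree {verb}; 9:plaflialm {adjective}; 10:dreispurn {determiner}.
There are 32 candidate sequences in total.
Checking each against the rules leaves 12 sequences.
Count = 12.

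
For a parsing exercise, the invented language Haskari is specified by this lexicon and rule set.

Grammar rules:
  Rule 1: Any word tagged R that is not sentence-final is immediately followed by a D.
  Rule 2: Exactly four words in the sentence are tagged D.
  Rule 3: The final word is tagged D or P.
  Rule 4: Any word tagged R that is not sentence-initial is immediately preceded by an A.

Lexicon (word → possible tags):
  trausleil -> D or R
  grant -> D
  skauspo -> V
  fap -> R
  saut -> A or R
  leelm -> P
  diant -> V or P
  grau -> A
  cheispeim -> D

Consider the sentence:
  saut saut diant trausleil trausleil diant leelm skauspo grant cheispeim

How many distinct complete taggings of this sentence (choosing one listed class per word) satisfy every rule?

4

Candidates per position — 1:saut {A,R}; 2:saut {A,R}; 3:diant {V,P}; 4:trausleil {D,R}; 5:trausleil {D,R}; 6:diant {V,P}; 7:leelm {P}; 8:skauspo {V}; 9:grant {D}; 10:cheispeim {D}.
There are 64 candidate sequences in total.
The sequences that satisfy every rule: A A V D D V P V D D; A A V D D P P V D D; A A P D D V P V D D; A A P D D P P V D D.
Count = 4.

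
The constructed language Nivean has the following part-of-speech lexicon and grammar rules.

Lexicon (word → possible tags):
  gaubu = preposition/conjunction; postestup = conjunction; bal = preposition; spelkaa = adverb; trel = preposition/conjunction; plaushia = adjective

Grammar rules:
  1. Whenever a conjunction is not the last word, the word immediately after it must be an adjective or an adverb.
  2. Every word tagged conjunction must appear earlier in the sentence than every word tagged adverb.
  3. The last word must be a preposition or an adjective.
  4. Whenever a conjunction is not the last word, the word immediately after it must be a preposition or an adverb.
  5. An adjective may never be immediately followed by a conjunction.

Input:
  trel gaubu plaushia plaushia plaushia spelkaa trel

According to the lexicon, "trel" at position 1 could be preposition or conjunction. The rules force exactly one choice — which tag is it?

Candidates per position — 1:trel {preposition,conjunction}; 2:gaubu {preposition,conjunction}; 3:plaushia {adjective}; 4:plaushia {adjective}; 5:plaushia {adjective}; 6:spelkaa {adverb}; 7:trel {preposition,conjunction}.
Position 1: conjunction is ruled out by rule 1; that leaves preposition.
Position 2: conjunction is ruled out by rule 4; that leaves preposition.
Position 7: conjunction is ruled out by rule 2; that leaves preposition.
The only consistent sequence is: preposition preposition adjective adjective adjective adverb preposition.
Checking: rule 1 ✓; rule 2 ✓; rule 3 ✓; rule 4 ✓; rule 5 ✓.

preposition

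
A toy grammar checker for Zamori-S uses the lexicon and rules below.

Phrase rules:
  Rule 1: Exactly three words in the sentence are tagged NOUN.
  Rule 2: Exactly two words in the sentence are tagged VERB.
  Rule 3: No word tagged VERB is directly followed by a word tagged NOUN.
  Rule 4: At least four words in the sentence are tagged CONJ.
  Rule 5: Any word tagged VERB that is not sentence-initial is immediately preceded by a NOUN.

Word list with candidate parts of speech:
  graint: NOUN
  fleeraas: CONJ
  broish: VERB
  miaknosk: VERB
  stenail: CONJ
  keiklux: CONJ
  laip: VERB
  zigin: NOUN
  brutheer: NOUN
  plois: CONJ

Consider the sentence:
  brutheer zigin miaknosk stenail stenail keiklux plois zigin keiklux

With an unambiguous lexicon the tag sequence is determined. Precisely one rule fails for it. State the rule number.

Fixed tagging: NOUN NOUN VERB CONJ CONJ CONJ CONJ NOUN CONJ.
Rule check: R1 pass, R2 fail, R3 pass, R4 pass, R5 pass.
Only rule 2 fails.

2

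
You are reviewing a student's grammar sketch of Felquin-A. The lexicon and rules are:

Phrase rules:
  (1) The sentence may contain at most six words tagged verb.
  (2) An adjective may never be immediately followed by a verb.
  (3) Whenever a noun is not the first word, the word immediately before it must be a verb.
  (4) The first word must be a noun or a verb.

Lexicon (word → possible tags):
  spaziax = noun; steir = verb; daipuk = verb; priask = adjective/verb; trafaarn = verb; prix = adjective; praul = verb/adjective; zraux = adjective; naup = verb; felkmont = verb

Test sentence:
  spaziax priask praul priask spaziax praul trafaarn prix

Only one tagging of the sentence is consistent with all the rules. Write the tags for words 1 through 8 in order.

Candidates per position — 1:spaziax {noun}; 2:priask {adjective,verb}; 3:praul {verb,adjective}; 4:priask {adjective,verb}; 5:spaziax {noun}; 6:praul {verb,adjective}; 7:trafaarn {verb}; 8:prix {adjective}.
If word 4 were adjective, no tagging could satisfy rule 3; so word 4 is verb.
If word 6 were adjective, no tagging could satisfy rule 2; so word 6 is verb.
If word 2 were adjective, no tagging could satisfy rule 2; so word 2 is verb.
If word 3 were adjective, no tagging could satisfy rule 2; so word 3 is verb.
The only consistent sequence is: noun verb verb verb noun verb verb adjective.
Checking: rule 1 ok; rule 2 ok; rule 3 ok; rule 4 ok.

noun verb verb verb noun verb verb adjective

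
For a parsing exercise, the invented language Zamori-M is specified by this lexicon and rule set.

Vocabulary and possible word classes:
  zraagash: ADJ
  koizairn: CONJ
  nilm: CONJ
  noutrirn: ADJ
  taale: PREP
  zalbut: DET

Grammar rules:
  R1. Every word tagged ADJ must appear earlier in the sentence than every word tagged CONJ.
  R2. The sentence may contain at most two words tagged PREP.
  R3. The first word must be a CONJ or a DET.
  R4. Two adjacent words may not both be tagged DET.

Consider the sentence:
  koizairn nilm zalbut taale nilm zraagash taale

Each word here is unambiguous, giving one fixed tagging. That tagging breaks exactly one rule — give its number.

1

Fixed tagging: CONJ CONJ DET PREP CONJ ADJ PREP.
Applying the rules: R1 ✗, R2 ✓, R3 ✓, R4 ✓.
Only rule 1 fails.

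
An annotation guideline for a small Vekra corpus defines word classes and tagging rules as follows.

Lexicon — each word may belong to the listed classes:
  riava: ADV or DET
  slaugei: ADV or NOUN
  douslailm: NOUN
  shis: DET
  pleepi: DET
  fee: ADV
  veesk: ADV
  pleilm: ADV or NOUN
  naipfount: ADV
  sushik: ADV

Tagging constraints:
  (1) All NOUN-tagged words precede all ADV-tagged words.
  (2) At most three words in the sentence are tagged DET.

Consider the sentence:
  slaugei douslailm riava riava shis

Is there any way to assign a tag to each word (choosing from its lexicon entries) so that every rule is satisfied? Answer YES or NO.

Candidates per position — 1:slaugei {ADV,NOUN}; 2:douslailm {NOUN}; 3:riava {ADV,DET}; 4:riava {ADV,DET}; 5:shis {DET}.
One satisfying assignment: NOUN NOUN ADV DET DET.
Checking: rule 1 ✓; rule 2 ✓.

YES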